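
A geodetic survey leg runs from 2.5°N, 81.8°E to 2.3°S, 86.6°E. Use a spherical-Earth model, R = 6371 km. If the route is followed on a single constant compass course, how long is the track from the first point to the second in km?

755 km

Rhumb course C = atan2(Δλ, Δψ) with Δψ = ln[tan(π/4+φ₂/2)/tan(π/4+φ₁/2)] = -0.0838, Δλ = +0.0838 → C = 135.01°
d = R·|Δφ| / |cos C| = 6371·0.08378 / 0.70721 = 755 km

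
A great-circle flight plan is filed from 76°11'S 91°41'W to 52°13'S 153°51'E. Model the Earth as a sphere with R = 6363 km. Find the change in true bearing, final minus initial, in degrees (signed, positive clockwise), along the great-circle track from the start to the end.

+110.1°

Initial bearing θ₁ = atan2(sin Δλ cos φ₂, cos φ₁ sin φ₂ − sin φ₁ cos φ₂ cos Δλ) = 232.03°
Final bearing θ₂ = (initial bearing from the destination back to the start) + 180° = 342.10°
Δθ = θ₂ − θ₁ = +110.1°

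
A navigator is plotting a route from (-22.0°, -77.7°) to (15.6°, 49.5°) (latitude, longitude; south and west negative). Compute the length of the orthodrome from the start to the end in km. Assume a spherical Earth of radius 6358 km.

14408 km

cos σ = sin φ₁ sin φ₂ + cos φ₁ cos φ₂ cos Δλ
      = sin(-22.00°)sin(15.60°) + cos(-22.00°)cos(15.60°)cos(127.20°) = -0.6407
σ = 129.841° → d = Rσ = 6358·2.26616 = 14408 km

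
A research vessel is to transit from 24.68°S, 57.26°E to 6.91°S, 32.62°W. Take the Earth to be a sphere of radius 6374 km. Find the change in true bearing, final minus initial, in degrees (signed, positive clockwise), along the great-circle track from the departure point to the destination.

Initial bearing θ₁ = atan2(sin Δλ cos φ₂, cos φ₁ sin φ₂ − sin φ₁ cos φ₂ cos Δλ) = 263.77°
Final bearing θ₂ = (initial bearing from the destination back to the start) + 180° = 294.51°
Δθ = θ₂ − θ₁ = +30.7°

+30.7°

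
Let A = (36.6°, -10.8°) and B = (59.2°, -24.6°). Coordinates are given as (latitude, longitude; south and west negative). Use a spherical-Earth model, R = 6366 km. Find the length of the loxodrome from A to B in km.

Rhumb course C = atan2(Δλ, Δψ) with Δψ = ln[tan(π/4+φ₂/2)/tan(π/4+φ₁/2)] = +0.6021, Δλ = -0.2409 → C = 338.20°
d = R·|Δφ| / |cos C| = 6366·0.39444 / 0.92847 = 2704 km

2704 km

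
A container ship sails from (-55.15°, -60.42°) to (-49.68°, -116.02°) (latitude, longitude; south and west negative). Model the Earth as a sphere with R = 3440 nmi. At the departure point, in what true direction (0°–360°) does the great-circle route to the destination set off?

255.7°

θ = atan2( sin Δλ·cos φ₂ ,  cos φ₁ sin φ₂ − sin φ₁ cos φ₂ cos Δλ )
  = atan2(-0.5339, -0.1357) = 255.74°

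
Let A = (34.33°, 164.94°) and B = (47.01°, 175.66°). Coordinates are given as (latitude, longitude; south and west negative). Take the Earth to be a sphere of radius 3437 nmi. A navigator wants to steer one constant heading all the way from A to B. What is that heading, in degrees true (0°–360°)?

Δψ = ln[tan(π/4+φ₂/2)/tan(π/4+φ₁/2)] = +0.2933
Δλ = +0.1871 rad (taken the short way round)
course = atan2(Δλ, Δψ) = 32.54°

32.5°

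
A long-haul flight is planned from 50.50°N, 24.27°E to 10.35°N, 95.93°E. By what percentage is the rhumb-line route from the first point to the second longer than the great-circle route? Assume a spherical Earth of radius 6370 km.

Great circle: σ = 1.2286 rad → d_gc = Rσ = 7826.4 km
Rhumb: Δφ = -0.7007, Δλ = +1.2507, Δψ = -0.8427, q = Δφ/Δψ = 0.8316 → d_rh = R√(Δφ²+q²Δλ²) = 7988.5 km
Excess = (7988.5 − 7826.4) / 7826.4 = 162.1 / 7826.4 = 2.07% ≈ 2.1%

2.1%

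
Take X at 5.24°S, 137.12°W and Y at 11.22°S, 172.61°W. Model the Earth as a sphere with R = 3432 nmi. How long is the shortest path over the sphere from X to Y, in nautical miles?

cos σ = sin φ₁ sin φ₂ + cos φ₁ cos φ₂ cos Δλ
      = sin(-5.24°)sin(-11.22°) + cos(-5.24°)cos(-11.22°)cos(-35.49°) = 0.8131
σ = 35.601° → d = Rσ = 3432·0.62136 = 2133 nmi

2133 nmi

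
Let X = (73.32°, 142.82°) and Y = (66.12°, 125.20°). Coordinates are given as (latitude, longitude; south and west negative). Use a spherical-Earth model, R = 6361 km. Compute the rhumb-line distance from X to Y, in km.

1044 km

Rhumb course C = atan2(Δλ, Δψ) with Δψ = ln[tan(π/4+φ₂/2)/tan(π/4+φ₁/2)] = -0.3664, Δλ = -0.3075 → C = 220.01°
d = R·|Δφ| / |cos C| = 6361·0.12566 / 0.76592 = 1044 km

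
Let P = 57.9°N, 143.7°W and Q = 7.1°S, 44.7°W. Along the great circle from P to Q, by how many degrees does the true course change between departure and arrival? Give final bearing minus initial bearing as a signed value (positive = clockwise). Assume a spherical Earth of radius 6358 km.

At departure: θ₁ = atan2(sin Δλ cos φ₂, cos φ₁ sin φ₂ − sin φ₁ cos φ₂ cos Δλ) = 86.16°
At arrival: θ₂ = atan2(sin Δλ cos φ₁, −cos φ₂ sin φ₁ + sin φ₂ cos φ₁ cos Δλ) = 147.70°
Δθ = θ₂ − θ₁ = +61.5°

+61.5°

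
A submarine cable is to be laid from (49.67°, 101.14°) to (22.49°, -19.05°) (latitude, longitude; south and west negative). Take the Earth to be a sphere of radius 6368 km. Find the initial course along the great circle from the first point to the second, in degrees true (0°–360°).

307.0°

N = sin Δλ·cos φ₂ = -0.7986;  D = cos φ₁ sin φ₂ − sin φ₁ cos φ₂ cos Δλ = +0.6018
initial course = atan2(N, D) = 307.00°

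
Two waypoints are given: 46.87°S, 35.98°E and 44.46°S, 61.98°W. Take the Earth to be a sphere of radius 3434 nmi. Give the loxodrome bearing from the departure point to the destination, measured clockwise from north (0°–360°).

Meridional parts: M(φ₁)=-0.9283, M(φ₂)=-0.8681 → ΔM = +0.0602;  Δλ = -1.7097 rad
tan C = Δλ / ΔM = -28.4000 → C = 272.02°

272.0°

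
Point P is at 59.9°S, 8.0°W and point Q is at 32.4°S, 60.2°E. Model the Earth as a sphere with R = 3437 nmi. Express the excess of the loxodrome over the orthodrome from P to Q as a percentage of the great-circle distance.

Great circle: σ = 0.9010 rad → d_gc = Rσ = 3096.8 nmi
Rhumb: Δφ = +0.4800, Δλ = +1.1903, Δψ = +0.7152, q = Δφ/Δψ = 0.6711 → d_rh = R√(Δφ²+q²Δλ²) = 3203.0 nmi
Excess = (3203.0 − 3096.8) / 3096.8 = 106.2 / 3096.8 = 3.43% ≈ 3.4%

3.4%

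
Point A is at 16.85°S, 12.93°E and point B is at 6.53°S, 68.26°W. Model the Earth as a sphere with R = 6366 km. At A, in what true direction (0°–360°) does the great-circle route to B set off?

θ = atan2( sin Δλ·cos φ₂ ,  cos φ₁ sin φ₂ − sin φ₁ cos φ₂ cos Δλ )
  = atan2(-0.9818, -0.0647) = 266.23°

266.2°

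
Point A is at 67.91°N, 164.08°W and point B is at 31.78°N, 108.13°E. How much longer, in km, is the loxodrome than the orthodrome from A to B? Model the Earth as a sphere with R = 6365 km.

445 km

Great circle: cos σ = sin φ₁ sin φ₂ + cos φ₁ cos φ₂ cos Δλ,  σ = 1.0468 rad → d_gc = 6663.0 km
Rhumb line: Δψ = -1.0482, q = Δφ/Δψ = 0.6016, d_rh = R√(Δφ²+q²Δλ²) = 7108.4 km
Excess = 7108.4 − 6663.0 = 445.4 ≈ 445 km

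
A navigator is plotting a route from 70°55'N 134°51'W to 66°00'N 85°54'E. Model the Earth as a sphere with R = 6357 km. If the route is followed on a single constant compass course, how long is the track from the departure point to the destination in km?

Rhumb course C = atan2(Δλ, Δψ) with Δψ = ln[tan(π/4+φ₂/2)/tan(π/4+φ₁/2)] = -0.2347, Δλ = -2.4304 → C = 264.48°
d = R·|Δφ| / |cos C| = 6357·0.08581 / 0.09613 = 5675 km

5675 km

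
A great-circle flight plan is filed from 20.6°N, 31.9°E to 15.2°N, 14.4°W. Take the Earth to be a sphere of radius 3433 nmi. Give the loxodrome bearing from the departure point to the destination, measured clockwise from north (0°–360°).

Δψ = ln[tan(π/4+φ₂/2)/tan(π/4+φ₁/2)] = -0.0991
Δλ = -0.8081 rad (taken the short way round)
course = atan2(Δλ, Δψ) = 263.01°

263.0°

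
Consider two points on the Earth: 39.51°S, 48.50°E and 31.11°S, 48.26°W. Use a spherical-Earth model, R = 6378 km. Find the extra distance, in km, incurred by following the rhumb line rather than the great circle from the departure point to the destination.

Great circle: cos σ = sin φ₁ sin φ₂ + cos φ₁ cos φ₂ cos Δλ,  σ = 1.3171 rad → d_gc = 8400.6 km
Rhumb line: Δψ = +0.1800, q = Δφ/Δψ = 0.8146, d_rh = R√(Δφ²+q²Δλ²) = 8823.5 km
Excess = 8823.5 − 8400.6 = 422.9 ≈ 423 km

423 km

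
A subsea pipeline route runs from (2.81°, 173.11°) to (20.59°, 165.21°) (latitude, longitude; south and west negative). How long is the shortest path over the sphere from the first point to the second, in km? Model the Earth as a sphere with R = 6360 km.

2151 km

cos σ = sin φ₁ sin φ₂ + cos φ₁ cos φ₂ cos Δλ
      = sin(2.81°)sin(20.59°) + cos(2.81°)cos(20.59°)cos(-7.90°) = 0.9434
σ = 19.376° → d = Rσ = 6360·0.33817 = 2151 km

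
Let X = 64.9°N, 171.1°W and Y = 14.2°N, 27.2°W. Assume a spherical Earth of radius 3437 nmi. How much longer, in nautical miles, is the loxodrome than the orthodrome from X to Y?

Great circle: cos σ = sin φ₁ sin φ₂ + cos φ₁ cos φ₂ cos Δλ,  σ = 1.6812 rad → d_gc = 5778.1 nmi
Rhumb line: Δψ = -1.2519, q = Δφ/Δψ = 0.7068, d_rh = R√(Δφ²+q²Δλ²) = 6817.4 nmi
Excess = 6817.4 − 5778.1 = 1039.3 ≈ 1039 nmi

1039 nmi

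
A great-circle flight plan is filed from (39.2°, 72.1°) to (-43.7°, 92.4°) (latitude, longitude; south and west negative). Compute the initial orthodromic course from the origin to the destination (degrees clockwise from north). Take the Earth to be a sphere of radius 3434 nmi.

165.4°

θ = atan2( sin Δλ·cos φ₂ ,  cos φ₁ sin φ₂ − sin φ₁ cos φ₂ cos Δλ )
  = atan2(+0.2508, -0.9640) = 165.41°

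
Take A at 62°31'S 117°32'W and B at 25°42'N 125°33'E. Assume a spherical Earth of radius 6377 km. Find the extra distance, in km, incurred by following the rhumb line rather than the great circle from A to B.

Great circle: cos σ = sin φ₁ sin φ₂ + cos φ₁ cos φ₂ cos Δλ,  σ = 2.1809 rad → d_gc = 13907.7 km
Rhumb line: Δψ = +1.8728, q = Δφ/Δψ = 0.8221, d_rh = R√(Δφ²+q²Δλ²) = 14520.9 km
Excess = 14520.9 − 13907.7 = 613.2 ≈ 613 km

613 km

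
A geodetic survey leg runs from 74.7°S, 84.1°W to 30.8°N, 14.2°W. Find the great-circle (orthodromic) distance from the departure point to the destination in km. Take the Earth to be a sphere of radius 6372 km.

cos σ = sin φ₁ sin φ₂ + cos φ₁ cos φ₂ cos Δλ
      = sin(-74.70°)sin(30.80°) + cos(-74.70°)cos(30.80°)cos(69.90°) = -0.4160
σ = 114.582° → d = Rσ = 6372·1.99984 = 12743 km

12743 km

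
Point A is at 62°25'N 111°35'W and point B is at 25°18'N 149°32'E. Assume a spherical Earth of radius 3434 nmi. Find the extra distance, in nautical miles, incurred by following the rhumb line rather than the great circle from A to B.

Great circle: cos σ = sin φ₁ sin φ₂ + cos φ₁ cos φ₂ cos Δλ,  σ = 1.2512 rad → d_gc = 4296.8 nmi
Rhumb line: Δψ = -0.9479, q = Δφ/Δψ = 0.6834, d_rh = R√(Δφ²+q²Δλ²) = 4620.9 nmi
Excess = 4620.9 − 4296.8 = 324.1 ≈ 324 nmi

324 nmi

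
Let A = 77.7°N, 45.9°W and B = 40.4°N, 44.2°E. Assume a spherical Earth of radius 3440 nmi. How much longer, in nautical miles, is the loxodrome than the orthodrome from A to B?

251 nmi

Great circle: cos σ = sin φ₁ sin φ₂ + cos φ₁ cos φ₂ cos Δλ,  σ = 0.8854 rad → d_gc = 3045.87 nmi
Rhumb line: Δψ = -1.4559, q = Δφ/Δψ = 0.4472, d_rh = R√(Δφ²+q²Δλ²) = 3296.43 nmi
Excess = 3296.43 − 3045.87 = 250.56 ≈ 251 nmi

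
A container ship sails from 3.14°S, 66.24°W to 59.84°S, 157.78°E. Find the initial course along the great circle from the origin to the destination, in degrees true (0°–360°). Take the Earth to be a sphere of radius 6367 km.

N = sin Δλ·cos φ₂ = -0.3491;  D = cos φ₁ sin φ₂ − sin φ₁ cos φ₂ cos Δλ = -0.8831
initial course = atan2(N, D) = 201.57°

201.6°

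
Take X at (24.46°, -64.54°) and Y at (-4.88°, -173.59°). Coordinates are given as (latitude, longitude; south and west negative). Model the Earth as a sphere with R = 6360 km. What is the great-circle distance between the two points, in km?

12138 km

cos σ = sin φ₁ sin φ₂ + cos φ₁ cos φ₂ cos Δλ
      = sin(24.46°)sin(-4.88°) + cos(24.46°)cos(-4.88°)cos(-109.05°) = -0.3312
σ = 109.344° → d = Rσ = 6360·1.90842 = 12138 km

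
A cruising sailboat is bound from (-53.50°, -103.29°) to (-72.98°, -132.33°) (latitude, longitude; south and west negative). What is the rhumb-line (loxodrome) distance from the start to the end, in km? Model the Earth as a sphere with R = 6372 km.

Δψ = ln[tan(π/4+φ₂/2)/tan(π/4+φ₁/2)] = -0.7902;  Δφ = -0.3400 rad,  Δλ = -0.5068 rad
q = Δφ/Δψ = 0.4303
d = R·√(Δφ² + q²Δλ²) = 6372·0.40392 = 2574 km

2574 km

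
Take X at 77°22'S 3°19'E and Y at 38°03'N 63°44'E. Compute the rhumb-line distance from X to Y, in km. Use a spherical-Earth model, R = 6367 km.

13636 km

Δψ = ln[tan(π/4+φ₂/2)/tan(π/4+φ₁/2)] = +2.9201;  Δφ = +2.0144 rad,  Δλ = +1.0545 rad
q = Δφ/Δψ = 0.6898
d = R·√(Δφ² + q²Δλ²) = 6367·2.14172 = 13636 km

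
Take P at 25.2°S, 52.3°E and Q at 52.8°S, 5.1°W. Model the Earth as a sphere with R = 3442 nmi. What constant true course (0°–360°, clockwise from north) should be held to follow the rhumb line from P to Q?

Meridional parts: M(φ₁)=-0.4547, M(φ₂)=-1.0890 → ΔM = -0.6343;  Δλ = -1.0018 rad
tan C = Δλ / ΔM = +1.5794 → C = 237.66°

237.7°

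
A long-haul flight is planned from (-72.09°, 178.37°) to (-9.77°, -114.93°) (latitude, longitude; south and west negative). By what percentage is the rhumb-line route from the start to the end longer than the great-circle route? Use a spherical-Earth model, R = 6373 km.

Great circle: σ = 1.2856 rad → d_gc = Rσ = 8193.1 km
Rhumb: Δφ = +1.0877, Δλ = +1.1641, Δψ = +1.6765, q = Δφ/Δψ = 0.6488 → d_rh = R√(Δφ²+q²Δλ²) = 8439.2 km
Excess = (8439.2 − 8193.1) / 8193.1 = 246.1 / 8193.1 = 3.00% ≈ 3.0%

3.0%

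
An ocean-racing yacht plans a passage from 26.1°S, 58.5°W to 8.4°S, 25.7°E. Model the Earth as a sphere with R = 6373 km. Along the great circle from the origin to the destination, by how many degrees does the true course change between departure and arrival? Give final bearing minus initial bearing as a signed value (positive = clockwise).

At departure: θ₁ = atan2(sin Δλ cos φ₂, cos φ₁ sin φ₂ − sin φ₁ cos φ₂ cos Δλ) = 95.06°
At arrival: θ₂ = atan2(sin Δλ cos φ₁, −cos φ₂ sin φ₁ + sin φ₂ cos φ₁ cos Δλ) = 64.72°
Δθ = θ₂ − θ₁ = -30.3°

-30.3°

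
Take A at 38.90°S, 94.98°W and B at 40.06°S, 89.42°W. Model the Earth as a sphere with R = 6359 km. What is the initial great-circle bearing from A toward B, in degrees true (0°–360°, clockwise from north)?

106.9°

N = sin Δλ·cos φ₂ = +0.0742;  D = cos φ₁ sin φ₂ − sin φ₁ cos φ₂ cos Δλ = -0.0225
initial course = atan2(N, D) = 106.88°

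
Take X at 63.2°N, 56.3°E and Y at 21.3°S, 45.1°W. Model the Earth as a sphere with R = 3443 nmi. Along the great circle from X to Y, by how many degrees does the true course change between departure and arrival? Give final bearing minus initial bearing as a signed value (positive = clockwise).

Initial bearing θ₁ = atan2(sin Δλ cos φ₂, cos φ₁ sin φ₂ − sin φ₁ cos φ₂ cos Δλ) = 270.04°
Final bearing θ₂ = (initial bearing from the destination back to the start) + 180° = 208.94°
Δθ = θ₂ − θ₁ = -61.1°

-61.1°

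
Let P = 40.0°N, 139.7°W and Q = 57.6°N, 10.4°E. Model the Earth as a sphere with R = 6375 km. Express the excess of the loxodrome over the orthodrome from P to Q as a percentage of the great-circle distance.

Great circle: σ = 1.3828 rad → d_gc = Rσ = 8815.4 km
Rhumb: Δφ = +0.3072, Δλ = +2.6197, Δψ = +0.4731, q = Δφ/Δψ = 0.6492 → d_rh = R√(Δφ²+q²Δλ²) = 11017.9 km
Excess = (11017.9 − 8815.4) / 8815.4 = 2202.5 / 8815.4 = 24.98% ≈ 25.0%

25.0%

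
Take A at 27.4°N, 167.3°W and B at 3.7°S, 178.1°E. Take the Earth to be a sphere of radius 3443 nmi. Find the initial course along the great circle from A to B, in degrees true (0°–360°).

206.6°

θ = atan2( sin Δλ·cos φ₂ ,  cos φ₁ sin φ₂ − sin φ₁ cos φ₂ cos Δλ )
  = atan2(-0.2515, -0.5017) = 206.63°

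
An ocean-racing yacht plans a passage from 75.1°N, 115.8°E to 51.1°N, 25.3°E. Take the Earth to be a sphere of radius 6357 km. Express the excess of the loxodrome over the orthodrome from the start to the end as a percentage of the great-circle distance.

Great circle: σ = 0.7217 rad → d_gc = Rσ = 4588.0 km
Rhumb: Δφ = -0.4189, Δλ = -1.5795, Δψ = -0.9935, q = Δφ/Δψ = 0.4216 → d_rh = R√(Δφ²+q²Δλ²) = 5001.5 km
Excess = (5001.5 − 4588.0) / 4588.0 = 413.5 / 4588.0 = 9.01% ≈ 9.0%

9.0%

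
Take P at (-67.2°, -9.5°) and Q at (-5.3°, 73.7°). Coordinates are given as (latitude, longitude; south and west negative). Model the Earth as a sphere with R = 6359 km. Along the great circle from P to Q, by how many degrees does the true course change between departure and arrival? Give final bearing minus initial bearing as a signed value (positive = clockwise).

-62.9°

At departure: θ₁ = atan2(sin Δλ cos φ₂, cos φ₁ sin φ₂ − sin φ₁ cos φ₂ cos Δλ) = 85.78°
At arrival: θ₂ = atan2(sin Δλ cos φ₁, −cos φ₂ sin φ₁ + sin φ₂ cos φ₁ cos Δλ) = 22.84°
Δθ = θ₂ − θ₁ = -62.9°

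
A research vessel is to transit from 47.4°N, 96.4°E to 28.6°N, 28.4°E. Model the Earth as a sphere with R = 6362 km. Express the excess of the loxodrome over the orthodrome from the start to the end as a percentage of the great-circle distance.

Great circle: σ = 0.9582 rad → d_gc = Rσ = 6096.1 km
Rhumb: Δφ = -0.3281, Δλ = -1.1868, Δψ = -0.4206, q = Δφ/Δψ = 0.7801 → d_rh = R√(Δφ²+q²Δλ²) = 6249.1 km
Excess = (6249.1 − 6096.1) / 6096.1 = 153.0 / 6096.1 = 2.51% ≈ 2.5%

2.5%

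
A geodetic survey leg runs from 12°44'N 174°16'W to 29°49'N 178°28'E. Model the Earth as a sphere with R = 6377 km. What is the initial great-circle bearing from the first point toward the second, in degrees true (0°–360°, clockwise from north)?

339.6°

N = sin Δλ·cos φ₂ = -0.1097;  D = cos φ₁ sin φ₂ − sin φ₁ cos φ₂ cos Δλ = +0.2953
initial course = atan2(N, D) = 339.61°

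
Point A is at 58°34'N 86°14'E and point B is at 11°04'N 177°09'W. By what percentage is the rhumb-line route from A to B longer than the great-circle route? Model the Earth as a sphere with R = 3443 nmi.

5.3%

Great circle: σ = 1.4658 rad → d_gc = Rσ = 5046.7 nmi
Rhumb: Δφ = -0.8290, Δλ = +1.6863, Δψ = -1.0736, q = Δφ/Δψ = 0.7722 → d_rh = R√(Δφ²+q²Δλ²) = 5314.8 nmi
Excess = (5314.8 − 5046.7) / 5046.7 = 268.1 / 5046.7 = 5.31% ≈ 5.3%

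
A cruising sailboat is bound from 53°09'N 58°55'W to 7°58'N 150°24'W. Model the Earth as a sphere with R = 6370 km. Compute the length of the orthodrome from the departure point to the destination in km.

Haversine: a = sin²(Δφ/2)+cos φ₁ cos φ₂ sin²(Δλ/2) = 0.45223;  σ = 2·atan2(√a,√(1−a))
σ = 84.518° → d = Rσ = 6370·1.47512 = 9397 km

9397 km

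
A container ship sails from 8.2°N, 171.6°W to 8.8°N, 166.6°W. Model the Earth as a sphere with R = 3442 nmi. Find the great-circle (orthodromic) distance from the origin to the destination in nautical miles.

Haversine: a = sin²(Δφ/2)+cos φ₁ cos φ₂ sin²(Δλ/2) = 0.00189;  σ = 2·atan2(√a,√(1−a))
σ = 4.981° → d = Rσ = 3442·0.08694 = 299 nmi

299 nmi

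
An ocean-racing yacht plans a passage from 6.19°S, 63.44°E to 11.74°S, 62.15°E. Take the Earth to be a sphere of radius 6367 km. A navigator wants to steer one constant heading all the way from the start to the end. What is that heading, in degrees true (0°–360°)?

192.9°

Meridional parts: M(φ₁)=-0.1082, M(φ₂)=-0.2064 → ΔM = -0.0981;  Δλ = -0.0225 rad
tan C = Δλ / ΔM = +0.2295 → C = 192.93°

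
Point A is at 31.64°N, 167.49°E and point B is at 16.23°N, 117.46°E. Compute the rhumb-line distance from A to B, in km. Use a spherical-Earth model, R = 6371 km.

5345 km

Δψ = ln[tan(π/4+φ₂/2)/tan(π/4+φ₁/2)] = -0.2955;  Δφ = -0.2690 rad,  Δλ = -0.8732 rad
q = Δφ/Δψ = 0.9102
d = R·√(Δφ² + q²Δλ²) = 6371·0.83901 = 5345 km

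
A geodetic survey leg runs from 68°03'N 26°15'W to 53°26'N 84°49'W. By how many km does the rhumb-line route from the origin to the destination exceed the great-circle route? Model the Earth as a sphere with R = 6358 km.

118 km

Great circle: cos σ = sin φ₁ sin φ₂ + cos φ₁ cos φ₂ cos Δλ,  σ = 0.5334 rad → d_gc = 3391.4 km
Rhumb line: Δψ = -0.5328, q = Δφ/Δψ = 0.4788, d_rh = R√(Δφ²+q²Δλ²) = 3509.1 km
Excess = 3509.1 − 3391.4 = 117.7 ≈ 118 km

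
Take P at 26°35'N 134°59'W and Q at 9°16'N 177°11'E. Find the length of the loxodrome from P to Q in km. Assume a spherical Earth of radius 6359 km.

Rhumb course C = atan2(Δλ, Δψ) with Δψ = ln[tan(π/4+φ₂/2)/tan(π/4+φ₁/2)] = -0.3191, Δλ = -0.8348 → C = 249.08°
d = R·|Δφ| / |cos C| = 6359·0.30223 / 0.35706 = 5383 km

5383 km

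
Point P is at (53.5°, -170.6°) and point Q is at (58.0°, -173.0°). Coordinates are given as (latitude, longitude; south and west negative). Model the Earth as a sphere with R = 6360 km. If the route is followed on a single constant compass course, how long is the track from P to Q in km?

Rhumb course C = atan2(Δλ, Δψ) with Δψ = ln[tan(π/4+φ₂/2)/tan(π/4+φ₁/2)] = +0.1397, Δλ = -0.0419 → C = 343.31°
d = R·|Δφ| / |cos C| = 6360·0.07854 / 0.95789 = 521 km

521 km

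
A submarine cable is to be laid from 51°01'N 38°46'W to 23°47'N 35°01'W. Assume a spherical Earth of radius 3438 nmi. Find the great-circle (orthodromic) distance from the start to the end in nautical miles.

Haversine: a = sin²(Δφ/2)+cos φ₁ cos φ₂ sin²(Δλ/2) = 0.05604;  σ = 2·atan2(√a,√(1−a))
σ = 27.387° → d = Rσ = 3438·0.47800 = 1643 nmi

1643 nmi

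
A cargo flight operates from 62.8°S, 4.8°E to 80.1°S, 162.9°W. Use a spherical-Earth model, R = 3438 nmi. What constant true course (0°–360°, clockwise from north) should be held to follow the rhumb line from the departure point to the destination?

Δψ = ln[tan(π/4+φ₂/2)/tan(π/4+φ₁/2)] = -1.0272
Δλ = -2.9269 rad (taken the short way round)
course = atan2(Δλ, Δψ) = 250.66°

250.7°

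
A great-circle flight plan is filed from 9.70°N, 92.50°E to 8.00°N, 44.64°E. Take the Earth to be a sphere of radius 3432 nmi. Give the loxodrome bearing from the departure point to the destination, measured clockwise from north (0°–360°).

267.9°

Δψ = ln[tan(π/4+φ₂/2)/tan(π/4+φ₁/2)] = -0.0300
Δλ = -0.8353 rad (taken the short way round)
course = atan2(Δλ, Δψ) = 267.94°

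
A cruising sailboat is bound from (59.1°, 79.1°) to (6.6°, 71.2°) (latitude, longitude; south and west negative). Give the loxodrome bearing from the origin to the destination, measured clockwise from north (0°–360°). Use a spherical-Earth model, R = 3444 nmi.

Δψ = ln[tan(π/4+φ₂/2)/tan(π/4+φ₁/2)] = -1.1705
Δλ = -0.1379 rad (taken the short way round)
course = atan2(Δλ, Δψ) = 186.72°

186.7°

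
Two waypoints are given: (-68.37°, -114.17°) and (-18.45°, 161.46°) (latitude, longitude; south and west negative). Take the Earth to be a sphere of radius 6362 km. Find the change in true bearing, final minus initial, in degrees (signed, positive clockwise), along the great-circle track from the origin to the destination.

+69.0°

Initial bearing θ₁ = atan2(sin Δλ cos φ₂, cos φ₁ sin φ₂ − sin φ₁ cos φ₂ cos Δλ) = 268.17°
Final bearing θ₂ = (initial bearing from the destination back to the start) + 180° = 337.15°
Δθ = θ₂ − θ₁ = +69.0°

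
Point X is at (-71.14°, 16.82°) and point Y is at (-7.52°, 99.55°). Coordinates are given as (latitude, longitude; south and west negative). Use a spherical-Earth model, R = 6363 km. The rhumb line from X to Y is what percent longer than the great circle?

4.6%

Great circle: σ = 1.4056 rad → d_gc = Rσ = 8944.1 km
Rhumb: Δφ = +1.1104, Δλ = +1.4439, Δψ = +1.6636, q = Δφ/Δψ = 0.6674 → d_rh = R√(Δφ²+q²Δλ²) = 9355.4 km
Excess = (9355.4 − 8944.1) / 8944.1 = 411.3 / 8944.1 = 4.60% ≈ 4.6%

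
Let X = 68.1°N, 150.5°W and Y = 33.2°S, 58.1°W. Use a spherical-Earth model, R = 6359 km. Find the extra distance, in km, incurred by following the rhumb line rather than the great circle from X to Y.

Great circle: cos σ = sin φ₁ sin φ₂ + cos φ₁ cos φ₂ cos Δλ,  σ = 2.1190 rad → d_gc = 13474.45 km
Rhumb line: Δψ = -2.2575, q = Δφ/Δψ = 0.7832, d_rh = R√(Δφ²+q²Δλ²) = 13816.88 km
Excess = 13816.88 − 13474.45 = 342.43 ≈ 342 km

342 km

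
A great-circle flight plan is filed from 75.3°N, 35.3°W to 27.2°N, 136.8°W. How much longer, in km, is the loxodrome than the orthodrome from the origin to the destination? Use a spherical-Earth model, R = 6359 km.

702 km

Great circle: cos σ = sin φ₁ sin φ₂ + cos φ₁ cos φ₂ cos Δλ,  σ = 1.1624 rad → d_gc = 7391.7 km
Rhumb line: Δψ = -1.5544, q = Δφ/Δψ = 0.5401, d_rh = R√(Δφ²+q²Δλ²) = 8094.1 km
Excess = 8094.1 − 7391.7 = 702.4 ≈ 702 km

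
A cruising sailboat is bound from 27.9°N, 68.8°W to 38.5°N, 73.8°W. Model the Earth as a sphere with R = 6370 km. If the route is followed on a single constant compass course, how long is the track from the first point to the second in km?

1267 km

Rhumb course C = atan2(Δλ, Δψ) with Δψ = ln[tan(π/4+φ₂/2)/tan(π/4+φ₁/2)] = +0.2217, Δλ = -0.0873 → C = 338.51°
d = R·|Δφ| / |cos C| = 6370·0.18500 / 0.93050 = 1267 km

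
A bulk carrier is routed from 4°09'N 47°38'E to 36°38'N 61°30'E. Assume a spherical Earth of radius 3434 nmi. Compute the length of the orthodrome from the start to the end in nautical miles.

cos σ = sin φ₁ sin φ₂ + cos φ₁ cos φ₂ cos Δλ
      = sin(4.15°)sin(36.63°) + cos(4.15°)cos(36.63°)cos(13.87°) = 0.8202
σ = 34.893° → d = Rσ = 3434·0.60900 = 2091 nmi

2091 nmi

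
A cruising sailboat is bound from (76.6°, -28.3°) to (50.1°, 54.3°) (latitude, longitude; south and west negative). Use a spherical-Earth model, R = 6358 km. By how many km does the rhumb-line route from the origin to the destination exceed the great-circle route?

Great circle: cos σ = sin φ₁ sin φ₂ + cos φ₁ cos φ₂ cos Δλ,  σ = 0.6991 rad → d_gc = 4444.8 km
Rhumb line: Δψ = -1.1281, q = Δφ/Δψ = 0.4100, d_rh = R√(Δφ²+q²Δλ²) = 4771.7 km
Excess = 4771.7 − 4444.8 = 326.9 ≈ 327 km

327 km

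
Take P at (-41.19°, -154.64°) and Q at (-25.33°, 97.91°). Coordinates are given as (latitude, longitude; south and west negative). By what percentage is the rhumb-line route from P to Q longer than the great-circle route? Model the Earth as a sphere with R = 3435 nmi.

6.0%

Great circle: σ = 1.4929 rad → d_gc = Rσ = 5128.2 nmi
Rhumb: Δφ = +0.2768, Δλ = -1.8754, Δψ = +0.3330, q = Δφ/Δψ = 0.8312 → d_rh = R√(Δφ²+q²Δλ²) = 5438.2 nmi
Excess = (5438.2 − 5128.2) / 5128.2 = 310.0 / 5128.2 = 6.045% ≈ 6.0%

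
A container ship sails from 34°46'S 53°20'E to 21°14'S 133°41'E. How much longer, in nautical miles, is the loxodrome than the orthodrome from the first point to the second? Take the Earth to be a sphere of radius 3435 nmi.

92 nmi

Great circle: cos σ = sin φ₁ sin φ₂ + cos φ₁ cos φ₂ cos Δλ,  σ = 1.2293 rad → d_gc = 4222.7 nmi
Rhumb line: Δψ = +0.2685, q = Δφ/Δψ = 0.8797, d_rh = R√(Δφ²+q²Δλ²) = 4314.7 nmi
Excess = 4314.7 − 4222.7 = 92.0 ≈ 92 nmi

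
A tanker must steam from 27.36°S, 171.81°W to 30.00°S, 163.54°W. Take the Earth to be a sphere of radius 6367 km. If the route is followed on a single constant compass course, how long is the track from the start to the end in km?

Rhumb course C = atan2(Δλ, Δψ) with Δψ = ln[tan(π/4+φ₂/2)/tan(π/4+φ₁/2)] = -0.0525, Δλ = +0.1443 → C = 110.00°
d = R·|Δφ| / |cos C| = 6367·0.04608 / 0.34198 = 858 km

858 km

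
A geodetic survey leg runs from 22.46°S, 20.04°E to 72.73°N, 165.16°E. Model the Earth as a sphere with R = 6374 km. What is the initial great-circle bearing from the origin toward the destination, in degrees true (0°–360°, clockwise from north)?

N = sin Δλ·cos φ₂ = +0.1698;  D = cos φ₁ sin φ₂ − sin φ₁ cos φ₂ cos Δλ = +0.7894
initial course = atan2(N, D) = 12.14°

12.1°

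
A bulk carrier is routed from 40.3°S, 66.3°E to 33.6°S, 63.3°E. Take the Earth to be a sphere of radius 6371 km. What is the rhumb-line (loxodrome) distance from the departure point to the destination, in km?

791 km

Rhumb course C = atan2(Δλ, Δψ) with Δψ = ln[tan(π/4+φ₂/2)/tan(π/4+φ₁/2)] = +0.1465, Δλ = -0.0524 → C = 340.33°
d = R·|Δφ| / |cos C| = 6371·0.11694 / 0.94167 = 791 km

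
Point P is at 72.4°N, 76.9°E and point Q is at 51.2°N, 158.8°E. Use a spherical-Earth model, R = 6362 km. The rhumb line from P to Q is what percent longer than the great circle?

7.2%

Great circle: σ = 0.6927 rad → d_gc = Rσ = 4406.7 km
Rhumb: Δφ = -0.3700, Δλ = +1.4294, Δψ = -0.8219, q = Δφ/Δψ = 0.4502 → d_rh = R√(Δφ²+q²Δλ²) = 4722.6 km
Excess = (4722.6 − 4406.7) / 4406.7 = 315.9 / 4406.7 = 7.17% ≈ 7.2%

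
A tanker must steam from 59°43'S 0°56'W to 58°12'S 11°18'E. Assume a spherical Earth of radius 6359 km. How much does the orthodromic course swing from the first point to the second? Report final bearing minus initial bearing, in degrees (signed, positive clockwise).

Initial bearing θ₁ = atan2(sin Δλ cos φ₂, cos φ₁ sin φ₂ − sin φ₁ cos φ₂ cos Δλ) = 81.78°
Final bearing θ₂ = (initial bearing from the destination back to the start) + 180° = 71.28°
Δθ = θ₂ − θ₁ = -10.5°

-10.5°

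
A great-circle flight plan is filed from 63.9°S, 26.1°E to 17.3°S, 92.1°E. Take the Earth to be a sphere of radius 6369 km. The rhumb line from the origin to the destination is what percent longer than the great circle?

2.8%

Great circle: σ = 1.1175 rad → d_gc = Rσ = 7117.6 km
Rhumb: Δφ = +0.8133, Δλ = +1.1519, Δψ = +1.1553, q = Δφ/Δψ = 0.7040 → d_rh = R√(Δφ²+q²Δλ²) = 7315.0 km
Excess = (7315.0 − 7117.6) / 7117.6 = 197.4 / 7117.6 = 2.77% ≈ 2.8%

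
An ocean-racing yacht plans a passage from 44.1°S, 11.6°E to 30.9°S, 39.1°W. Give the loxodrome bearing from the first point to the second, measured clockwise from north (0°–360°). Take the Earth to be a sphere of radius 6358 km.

Meridional parts: M(φ₁)=-0.8593, M(φ₂)=-0.5675 → ΔM = +0.2918;  Δλ = -0.8849 rad
tan C = Δλ / ΔM = -3.0325 → C = 288.25°

288.3°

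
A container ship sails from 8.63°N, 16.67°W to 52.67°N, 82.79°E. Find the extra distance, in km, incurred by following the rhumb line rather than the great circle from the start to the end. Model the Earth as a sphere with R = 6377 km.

460 km

Great circle: cos σ = sin φ₁ sin φ₂ + cos φ₁ cos φ₂ cos Δλ,  σ = 1.5500 rad → d_gc = 9884.5 km
Rhumb line: Δψ = +0.9341, q = Δφ/Δψ = 0.8229, d_rh = R√(Δφ²+q²Δλ²) = 10344.1 km
Excess = 10344.1 − 9884.5 = 459.6 ≈ 460 km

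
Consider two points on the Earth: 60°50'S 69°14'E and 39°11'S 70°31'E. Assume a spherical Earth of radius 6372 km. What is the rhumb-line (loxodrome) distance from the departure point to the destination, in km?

Δψ = ln[tan(π/4+φ₂/2)/tan(π/4+φ₁/2)] = +0.6020;  Δφ = +0.3779 rad,  Δλ = +0.0224 rad
q = Δφ/Δψ = 0.6277
d = R·√(Δφ² + q²Δλ²) = 6372·0.37813 = 2409 km

2409 km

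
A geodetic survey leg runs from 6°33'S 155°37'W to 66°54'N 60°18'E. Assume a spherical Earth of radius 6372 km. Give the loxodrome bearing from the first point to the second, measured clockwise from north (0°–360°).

304.1°

Meridional parts: M(φ₁)=-0.1146, M(φ₂)=+1.5879 → ΔM = +1.7024;  Δλ = -2.5147 rad
tan C = Δλ / ΔM = -1.4771 → C = 304.10°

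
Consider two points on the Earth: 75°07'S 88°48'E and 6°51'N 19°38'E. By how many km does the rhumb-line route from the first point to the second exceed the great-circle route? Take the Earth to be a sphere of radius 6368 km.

Great circle: cos σ = sin φ₁ sin φ₂ + cos φ₁ cos φ₂ cos Δλ,  σ = 1.5954 rad → d_gc = 10159.3 km
Rhumb line: Δψ = +2.1553, q = Δφ/Δψ = 0.6637, d_rh = R√(Δφ²+q²Δλ²) = 10441.6 km
Excess = 10441.6 − 10159.3 = 282.3 ≈ 282 km

282 km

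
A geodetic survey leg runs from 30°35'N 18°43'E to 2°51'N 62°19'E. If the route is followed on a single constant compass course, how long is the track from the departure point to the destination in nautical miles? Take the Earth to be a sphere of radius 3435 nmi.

2981 nmi

Rhumb course C = atan2(Δλ, Δψ) with Δψ = ln[tan(π/4+φ₂/2)/tan(π/4+φ₁/2)] = -0.5113, Δλ = +0.7610 → C = 123.90°
d = R·|Δφ| / |cos C| = 3435·0.48404 / 0.55774 = 2981 nmi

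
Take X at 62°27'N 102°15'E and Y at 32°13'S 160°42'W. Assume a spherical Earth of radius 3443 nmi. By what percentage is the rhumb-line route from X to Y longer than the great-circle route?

2.2%

Great circle: σ = 2.1185 rad → d_gc = Rσ = 7293.9 nmi
Rhumb: Δφ = -1.6522, Δλ = +1.6938, Δψ = -2.0003, q = Δφ/Δψ = 0.8260 → d_rh = R√(Δφ²+q²Δλ²) = 7454.2 nmi
Excess = (7454.2 − 7293.9) / 7293.9 = 160.3 / 7293.9 = 2.20% ≈ 2.2%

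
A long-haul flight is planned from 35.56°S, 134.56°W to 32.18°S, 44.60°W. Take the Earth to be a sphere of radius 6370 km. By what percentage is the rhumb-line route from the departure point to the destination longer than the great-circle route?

Great circle: σ = 1.2554 rad → d_gc = Rσ = 7996.8 km
Rhumb: Δφ = +0.0590, Δλ = +1.5701, Δψ = +0.0711, q = Δφ/Δψ = 0.8301 → d_rh = R√(Δφ²+q²Δλ²) = 8310.5 km
Excess = (8310.5 − 7996.8) / 7996.8 = 313.7 / 7996.8 = 3.92% ≈ 3.9%

3.9%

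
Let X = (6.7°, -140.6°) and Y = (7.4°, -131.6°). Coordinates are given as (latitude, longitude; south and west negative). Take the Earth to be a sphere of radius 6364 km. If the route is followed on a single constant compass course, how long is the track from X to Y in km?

995 km

Rhumb course C = atan2(Δλ, Δψ) with Δψ = ln[tan(π/4+φ₂/2)/tan(π/4+φ₁/2)] = +0.0123, Δλ = +0.1571 → C = 85.52°
d = R·|Δφ| / |cos C| = 6364·0.01222 / 0.07813 = 995 km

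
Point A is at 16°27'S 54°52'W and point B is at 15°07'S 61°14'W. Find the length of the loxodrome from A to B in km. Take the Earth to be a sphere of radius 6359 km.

696 km

Δψ = ln[tan(π/4+φ₂/2)/tan(π/4+φ₁/2)] = +0.0242;  Δφ = +0.0233 rad,  Δλ = -0.1111 rad
q = Δφ/Δψ = 0.9623
d = R·√(Δφ² + q²Δλ²) = 6359·0.10943 = 696 km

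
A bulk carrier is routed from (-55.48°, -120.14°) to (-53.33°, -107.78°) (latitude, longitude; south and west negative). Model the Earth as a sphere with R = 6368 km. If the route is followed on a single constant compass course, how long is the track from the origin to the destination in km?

Rhumb course C = atan2(Δλ, Δψ) with Δψ = ln[tan(π/4+φ₂/2)/tan(π/4+φ₁/2)] = +0.0645, Δλ = +0.2157 → C = 73.36°
d = R·|Δφ| / |cos C| = 6368·0.03752 / 0.28642 = 834 km

834 km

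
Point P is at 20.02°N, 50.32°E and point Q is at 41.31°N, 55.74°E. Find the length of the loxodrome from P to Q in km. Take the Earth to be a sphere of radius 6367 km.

Rhumb course C = atan2(Δλ, Δψ) with Δψ = ln[tan(π/4+φ₂/2)/tan(π/4+φ₁/2)] = +0.4363, Δλ = +0.0946 → C = 12.23°
d = R·|Δφ| / |cos C| = 6367·0.37158 / 0.97729 = 2421 km

2421 km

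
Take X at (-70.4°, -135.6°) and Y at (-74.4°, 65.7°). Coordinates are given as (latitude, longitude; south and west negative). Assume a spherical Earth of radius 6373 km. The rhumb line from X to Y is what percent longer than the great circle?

Great circle: σ = 0.6036 rad → d_gc = Rσ = 3846.6 km
Rhumb: Δφ = -0.0698, Δλ = -2.7698, Δψ = -0.2319, q = Δφ/Δψ = 0.3011 → d_rh = R√(Δφ²+q²Δλ²) = 5333.4 km
Excess = (5333.4 − 3846.6) / 3846.6 = 1486.8 / 3846.6 = 38.652% ≈ 38.7%

38.7%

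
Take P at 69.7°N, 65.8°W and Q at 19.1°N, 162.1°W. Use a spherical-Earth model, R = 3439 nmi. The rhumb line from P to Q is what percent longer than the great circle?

Great circle: σ = 1.2964 rad → d_gc = Rσ = 4458.5 nmi
Rhumb: Δφ = -0.8831, Δλ = -1.6808, Δψ = -1.3805, q = Δφ/Δψ = 0.6397 → d_rh = R√(Δφ²+q²Δλ²) = 4785.0 nmi
Excess = (4785.0 − 4458.5) / 4458.5 = 326.5 / 4458.5 = 7.32% ≈ 7.3%

7.3%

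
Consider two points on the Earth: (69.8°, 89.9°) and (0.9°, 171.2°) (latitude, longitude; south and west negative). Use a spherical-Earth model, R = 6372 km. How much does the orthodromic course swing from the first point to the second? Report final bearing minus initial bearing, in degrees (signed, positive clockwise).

+62.1°

At departure: θ₁ = atan2(sin Δλ cos φ₂, cos φ₁ sin φ₂ − sin φ₁ cos φ₂ cos Δλ) = 97.86°
At arrival: θ₂ = atan2(sin Δλ cos φ₁, −cos φ₂ sin φ₁ + sin φ₂ cos φ₁ cos Δλ) = 160.00°
Δθ = θ₂ − θ₁ = +62.1°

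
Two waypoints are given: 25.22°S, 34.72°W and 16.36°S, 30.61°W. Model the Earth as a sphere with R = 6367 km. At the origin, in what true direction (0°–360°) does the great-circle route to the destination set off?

N = sin Δλ·cos φ₂ = +0.0688;  D = cos φ₁ sin φ₂ − sin φ₁ cos φ₂ cos Δλ = +0.1530
initial course = atan2(N, D) = 24.21°

24.2°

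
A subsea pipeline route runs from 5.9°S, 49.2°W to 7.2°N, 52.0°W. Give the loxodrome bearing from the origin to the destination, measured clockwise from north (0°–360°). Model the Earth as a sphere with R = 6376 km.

348.0°

Meridional parts: M(φ₁)=-0.1032, M(φ₂)=+0.1260 → ΔM = +0.2292;  Δλ = -0.0489 rad
tan C = Δλ / ΔM = -0.2133 → C = 347.96°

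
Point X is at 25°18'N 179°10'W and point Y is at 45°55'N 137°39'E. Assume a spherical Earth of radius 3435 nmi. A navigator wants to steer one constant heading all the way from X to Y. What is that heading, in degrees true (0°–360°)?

300.7°

Δψ = ln[tan(π/4+φ₂/2)/tan(π/4+φ₁/2)] = +0.4475
Δλ = -0.7537 rad (taken the short way round)
course = atan2(Δλ, Δψ) = 300.70°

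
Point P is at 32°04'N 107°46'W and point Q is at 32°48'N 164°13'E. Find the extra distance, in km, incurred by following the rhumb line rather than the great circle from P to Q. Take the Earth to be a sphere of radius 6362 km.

Great circle: cos σ = sin φ₁ sin φ₂ + cos φ₁ cos φ₂ cos Δλ,  σ = 1.2532 rad → d_gc = 7973.1 km
Rhumb line: Δψ = +0.0152, q = Δφ/Δψ = 0.8440, d_rh = R√(Δφ²+q²Δλ²) = 8249.0 km
Excess = 8249.0 − 7973.1 = 275.9 ≈ 276 km

276 km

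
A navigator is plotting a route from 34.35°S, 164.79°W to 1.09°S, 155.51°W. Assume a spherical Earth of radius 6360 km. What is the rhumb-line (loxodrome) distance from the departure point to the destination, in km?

Δψ = ln[tan(π/4+φ₂/2)/tan(π/4+φ₁/2)] = +0.6200;  Δφ = +0.5805 rad,  Δλ = +0.1620 rad
q = Δφ/Δψ = 0.9363
d = R·√(Δφ² + q²Δλ²) = 6360·0.59998 = 3816 km

3816 km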